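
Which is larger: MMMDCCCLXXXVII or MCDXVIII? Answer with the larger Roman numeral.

MMMDCCCLXXXVII = 3887
MCDXVIII = 1418
3887 is larger

MMMDCCCLXXXVII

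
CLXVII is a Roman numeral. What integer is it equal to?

CLXVII: C=100, L=50, X=10, V=5, I=1, I=1
100 + 50 + 10 + 5 + 1 + 1 = 167

167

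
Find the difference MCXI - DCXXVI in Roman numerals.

MCXI = 1111
DCXXVI = 626
1111 - 626 = 485

CDLXXXV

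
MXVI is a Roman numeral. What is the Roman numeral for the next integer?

MXVI = 1016, so the next integer is 1016 + 1 = 1017

MXVII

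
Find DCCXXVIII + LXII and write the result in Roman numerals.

DCCXXVIII = 728
LXII = 62
728 + 62 = 790

DCCXC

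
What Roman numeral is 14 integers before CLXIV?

CLXIV = 164
164 - 14 = 150

CL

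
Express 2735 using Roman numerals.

Convert 2735 to Roman numerals:
  2735 contains 2×1000 (MM)
  735 contains 1×500 (D)
  235 contains 2×100 (CC)
  35 contains 3×10 (XXX)
  5 contains 1×5 (V)

MMDCCXXXV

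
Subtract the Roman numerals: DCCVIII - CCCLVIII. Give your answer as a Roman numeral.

DCCVIII = 708
CCCLVIII = 358
708 - 358 = 350

CCCL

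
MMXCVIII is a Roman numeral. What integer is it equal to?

MMXCVIII: M=1000, M=1000, XC=90, V=5, I=1, I=1, I=1
1000 + 1000 + 90 + 5 + 1 + 1 + 1 = 2098

2098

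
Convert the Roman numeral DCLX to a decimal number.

DCLX: D=500, C=100, L=50, X=10
500 + 100 + 50 + 10 = 660

660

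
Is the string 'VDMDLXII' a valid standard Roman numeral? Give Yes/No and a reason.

'VDMDLXII': D should not appear more than once

No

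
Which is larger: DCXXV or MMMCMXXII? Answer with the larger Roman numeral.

DCXXV = 625
MMMCMXXII = 3922
3922 is larger

MMMCMXXII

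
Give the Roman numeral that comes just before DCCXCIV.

DCCXCIV = 794; previous is 793

DCCXCIII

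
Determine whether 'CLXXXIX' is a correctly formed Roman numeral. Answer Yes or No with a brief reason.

'CLXXXIX': Check the rules: uses only the symbols I, V, X, L, C, D, M; no symbol is repeated more than three times in a row; V, L and D each appear at most once; the only place a smaller symbol precedes a larger one is the allowed subtractive pair IX, the symbol right after such a pair (if any) is smaller than the pair's first symbol, and otherwise the values never increase from left to right. Value: C (100) + L (50) + X (10) + X (10) + X (10) + IX (9) = 189. So it is a valid standard Roman numeral.

Yes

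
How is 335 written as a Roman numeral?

Convert 335 to Roman numerals:
  335 contains 3×100 (CCC)
  35 contains 3×10 (XXX)
  5 contains 1×5 (V)

CCCXXXV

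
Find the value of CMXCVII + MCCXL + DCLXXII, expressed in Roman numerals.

CMXCVII = 997, MCCXL = 1240, DCLXXII = 672
997 + 1240 = 2237
2237 + 672 = 2909

MMCMIX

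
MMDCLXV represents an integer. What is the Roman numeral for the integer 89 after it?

MMDCLXV = 2665
2665 + 89 = 2754

MMDCCLIV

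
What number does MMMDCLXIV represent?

MMMDCLXIV: M=1000, M=1000, M=1000, D=500, C=100, L=50, X=10, IV=4
1000 + 1000 + 1000 + 500 + 100 + 50 + 10 + 4 = 3664

3664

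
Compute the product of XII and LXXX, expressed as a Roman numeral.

XII = 12
LXXX = 80
12 × 80 = 960

CMLX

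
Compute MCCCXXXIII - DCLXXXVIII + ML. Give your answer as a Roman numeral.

MCCCXXXIII = 1333, DCLXXXVIII = 688, ML = 1050
1333 - 688 = 645
645 + 1050 = 1695

MDCXCV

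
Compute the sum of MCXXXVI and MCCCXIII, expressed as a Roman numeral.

MCXXXVI = 1136
MCCCXIII = 1313
1136 + 1313 = 2449

MMCDXLIX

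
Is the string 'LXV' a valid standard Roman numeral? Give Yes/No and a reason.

'LXV': Check the rules: uses only the symbols I, V, X, L, C, D, M; no symbol is repeated more than three times in a row; V, L and D each appear at most once; no smaller symbol precedes a larger one (values never increase from left to right). Value: L (50) + X (10) + V (5) = 65. So it is a valid standard Roman numeral.

Yes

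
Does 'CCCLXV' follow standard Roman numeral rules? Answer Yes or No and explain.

'CCCLXV': Check the rules: uses only the symbols I, V, X, L, C, D, M; no symbol is repeated more than three times in a row; V, L and D each appear at most once; no smaller symbol precedes a larger one (values never increase from left to right). Value: C (100) + C (100) + C (100) + L (50) + X (10) + V (5) = 365. So it is a valid standard Roman numeral.

Yes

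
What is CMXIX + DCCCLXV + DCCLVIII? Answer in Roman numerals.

CMXIX = 919, DCCCLXV = 865, DCCLVIII = 758
919 + 865 = 1784
1784 + 758 = 2542

MMDXLII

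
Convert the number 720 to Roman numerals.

Convert 720 to Roman numerals:
  720 contains 1×500 (D)
  220 contains 2×100 (CC)
  20 contains 2×10 (XX)

DCCXX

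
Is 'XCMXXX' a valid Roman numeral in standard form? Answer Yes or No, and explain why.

'XCMXXX': X (position 1) comes before the larger symbol M (position 3) without being directly in front of it as a subtractive pair; apart from IV, IX, XL, XC, CD and CM, symbols must go from largest to smallest

No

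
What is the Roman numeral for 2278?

Convert 2278 to Roman numerals:
  2278 contains 2×1000 (MM)
  278 contains 2×100 (CC)
  78 contains 1×50 (L)
  28 contains 2×10 (XX)
  8 contains 1×5 (V)
  3 contains 3×1 (III)

MMCCLXXVIII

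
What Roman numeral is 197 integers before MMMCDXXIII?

MMMCDXXIII = 3423
3423 - 197 = 3226

MMMCCXXVI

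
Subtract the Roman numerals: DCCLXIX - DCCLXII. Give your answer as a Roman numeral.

DCCLXIX = 769
DCCLXII = 762
769 - 762 = 7

VII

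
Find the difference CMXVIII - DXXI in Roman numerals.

CMXVIII = 918
DXXI = 521
918 - 521 = 397

CCCXCVII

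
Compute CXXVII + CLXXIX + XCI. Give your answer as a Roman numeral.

CXXVII = 127, CLXXIX = 179, XCI = 91
127 + 179 = 306
306 + 91 = 397

CCCXCVII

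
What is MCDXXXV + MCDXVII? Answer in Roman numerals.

MCDXXXV = 1435
MCDXVII = 1417
1435 + 1417 = 2852

MMDCCCLII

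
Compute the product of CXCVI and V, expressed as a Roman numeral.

CXCVI = 196
V = 5
196 × 5 = 980

CMLXXX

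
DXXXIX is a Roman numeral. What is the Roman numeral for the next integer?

DXXXIX = 539; next is 540

DXL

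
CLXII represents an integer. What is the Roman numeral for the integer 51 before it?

CLXII = 162
162 - 51 = 111

CXI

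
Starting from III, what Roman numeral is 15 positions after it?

III = 3
3 + 15 = 18

XVIII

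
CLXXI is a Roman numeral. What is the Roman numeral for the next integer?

CLXXI = 171, so the next integer is 171 + 1 = 172

CLXXII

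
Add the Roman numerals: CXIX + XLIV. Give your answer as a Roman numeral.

CXIX = 119
XLIV = 44
119 + 44 = 163

CLXIII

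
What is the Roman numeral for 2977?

Convert 2977 to Roman numerals:
  2977 contains 2×1000 (MM)
  977 contains 1×900 (CM)
  77 contains 1×50 (L)
  27 contains 2×10 (XX)
  7 contains 1×5 (V)
  2 contains 2×1 (II)

MMCMLXXVII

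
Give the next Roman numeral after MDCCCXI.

MDCCCXI = 1811; next is 1812

MDCCCXII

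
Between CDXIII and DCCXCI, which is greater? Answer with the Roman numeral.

CDXIII = 413
DCCXCI = 791
791 is larger

DCCXCI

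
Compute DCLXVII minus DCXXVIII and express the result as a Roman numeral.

DCLXVII = 667
DCXXVIII = 628
667 - 628 = 39

XXXIX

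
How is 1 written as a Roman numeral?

Convert 1 to Roman numerals:
  1 contains 1×1 (I)

I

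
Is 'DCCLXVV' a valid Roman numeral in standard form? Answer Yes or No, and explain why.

'DCCLXVV': V should not appear more than once

No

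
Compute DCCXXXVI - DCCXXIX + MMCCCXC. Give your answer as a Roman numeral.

DCCXXXVI = 736, DCCXXIX = 729, MMCCCXC = 2390
736 - 729 = 7
7 + 2390 = 2397

MMCCCXCVII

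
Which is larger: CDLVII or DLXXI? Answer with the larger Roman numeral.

CDLVII = 457
DLXXI = 571
571 is larger

DLXXI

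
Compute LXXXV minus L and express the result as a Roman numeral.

LXXXV = 85
L = 50
85 - 50 = 35

XXXV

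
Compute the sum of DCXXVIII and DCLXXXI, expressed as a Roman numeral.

DCXXVIII = 628
DCLXXXI = 681
628 + 681 = 1309

MCCCIX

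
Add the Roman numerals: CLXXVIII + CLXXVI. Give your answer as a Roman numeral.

CLXXVIII = 178
CLXXVI = 176
178 + 176 = 354

CCCLIV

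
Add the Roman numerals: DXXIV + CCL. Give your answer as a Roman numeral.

DXXIV = 524
CCL = 250
524 + 250 = 774

DCCLXXIV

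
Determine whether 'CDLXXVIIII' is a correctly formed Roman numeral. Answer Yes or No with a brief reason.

'CDLXXVIIII': More than 3 consecutive I's

No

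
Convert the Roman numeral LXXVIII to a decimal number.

LXXVIII: L=50, X=10, X=10, V=5, I=1, I=1, I=1
50 + 10 + 10 + 5 + 1 + 1 + 1 = 78

78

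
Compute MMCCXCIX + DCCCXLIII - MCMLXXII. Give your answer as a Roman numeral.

MMCCXCIX = 2299, DCCCXLIII = 843, MCMLXXII = 1972
2299 + 843 = 3142
3142 - 1972 = 1170

MCLXX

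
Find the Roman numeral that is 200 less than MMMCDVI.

MMMCDVI = 3406
3406 - 200 = 3206

MMMCCVI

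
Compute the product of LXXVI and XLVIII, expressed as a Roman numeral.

LXXVI = 76
XLVIII = 48
76 × 48 = 3648

MMMDCXLVIII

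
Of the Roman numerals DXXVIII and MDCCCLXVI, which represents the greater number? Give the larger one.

DXXVIII = 528
MDCCCLXVI = 1866
1866 is larger

MDCCCLXVI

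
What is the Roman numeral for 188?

Convert 188 to Roman numerals:
  188 contains 1×100 (C)
  88 contains 1×50 (L)
  38 contains 3×10 (XXX)
  8 contains 1×5 (V)
  3 contains 3×1 (III)

CLXXXVIII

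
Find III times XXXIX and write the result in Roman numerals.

III = 3
XXXIX = 39
3 × 39 = 117

CXVII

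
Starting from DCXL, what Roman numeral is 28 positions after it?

DCXL = 640
640 + 28 = 668

DCLXVIII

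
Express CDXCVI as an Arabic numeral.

CDXCVI: CD=400, XC=90, V=5, I=1
400 + 90 + 5 + 1 = 496

496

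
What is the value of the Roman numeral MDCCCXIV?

MDCCCXIV: M=1000, D=500, C=100, C=100, C=100, X=10, IV=4
1000 + 500 + 100 + 100 + 100 + 10 + 4 = 1814

1814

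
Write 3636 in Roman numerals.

Convert 3636 to Roman numerals:
  3636 contains 3×1000 (MMM)
  636 contains 1×500 (D)
  136 contains 1×100 (C)
  36 contains 3×10 (XXX)
  6 contains 1×5 (V)
  1 contains 1×1 (I)

MMMDCXXXVI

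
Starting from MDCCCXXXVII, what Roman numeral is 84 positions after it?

MDCCCXXXVII = 1837
1837 + 84 = 1921

MCMXXI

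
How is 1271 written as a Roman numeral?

Convert 1271 to Roman numerals:
  1271 contains 1×1000 (M)
  271 contains 2×100 (CC)
  71 contains 1×50 (L)
  21 contains 2×10 (XX)
  1 contains 1×1 (I)

MCCLXXI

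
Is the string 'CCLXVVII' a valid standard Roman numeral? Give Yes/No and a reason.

'CCLXVVII': V should not appear more than once

No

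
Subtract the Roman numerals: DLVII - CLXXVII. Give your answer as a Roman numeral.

DLVII = 557
CLXXVII = 177
557 - 177 = 380

CCCLXXX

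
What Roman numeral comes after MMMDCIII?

MMMDCIII = 3603; next is 3604

MMMDCIV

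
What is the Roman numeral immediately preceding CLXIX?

CLXIX = 169, so the previous integer is 169 - 1 = 168

CLXVIII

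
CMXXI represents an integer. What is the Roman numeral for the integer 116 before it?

CMXXI = 921
921 - 116 = 805

DCCCV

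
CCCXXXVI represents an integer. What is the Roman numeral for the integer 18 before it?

CCCXXXVI = 336
336 - 18 = 318

CCCXVIII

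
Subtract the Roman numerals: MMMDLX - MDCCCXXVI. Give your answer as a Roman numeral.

MMMDLX = 3560
MDCCCXXVI = 1826
3560 - 1826 = 1734

MDCCXXXIV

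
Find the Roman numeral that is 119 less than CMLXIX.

CMLXIX = 969
969 - 119 = 850

DCCCL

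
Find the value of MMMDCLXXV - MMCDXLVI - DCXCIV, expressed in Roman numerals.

MMMDCLXXV = 3675, MMCDXLVI = 2446, DCXCIV = 694
3675 - 2446 = 1229
1229 - 694 = 535

DXXXV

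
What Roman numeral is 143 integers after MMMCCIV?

MMMCCIV = 3204
3204 + 143 = 3347

MMMCCCXLVII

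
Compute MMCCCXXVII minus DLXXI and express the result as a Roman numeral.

MMCCCXXVII = 2327
DLXXI = 571
2327 - 571 = 1756

MDCCLVI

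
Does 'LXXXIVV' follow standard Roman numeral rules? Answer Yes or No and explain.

'LXXXIVV': V should not appear more than once

No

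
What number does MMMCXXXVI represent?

MMMCXXXVI: M=1000, M=1000, M=1000, C=100, X=10, X=10, X=10, V=5, I=1
1000 + 1000 + 1000 + 100 + 10 + 10 + 10 + 5 + 1 = 3136

3136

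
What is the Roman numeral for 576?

Convert 576 to Roman numerals:
  576 contains 1×500 (D)
  76 contains 1×50 (L)
  26 contains 2×10 (XX)
  6 contains 1×5 (V)
  1 contains 1×1 (I)

DLXXVI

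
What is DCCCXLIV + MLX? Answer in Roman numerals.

DCCCXLIV = 844
MLX = 1060
844 + 1060 = 1904

MCMIV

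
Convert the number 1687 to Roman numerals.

Convert 1687 to Roman numerals:
  1687 contains 1×1000 (M)
  687 contains 1×500 (D)
  187 contains 1×100 (C)
  87 contains 1×50 (L)
  37 contains 3×10 (XXX)
  7 contains 1×5 (V)
  2 contains 2×1 (II)

MDCLXXXVII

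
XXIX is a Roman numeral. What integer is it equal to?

XXIX: X=10, X=10, IX=9
10 + 10 + 9 = 29

29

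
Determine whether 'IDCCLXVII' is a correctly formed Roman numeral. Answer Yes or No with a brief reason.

'IDCCLXVII': Invalid subtractive combination: ID

No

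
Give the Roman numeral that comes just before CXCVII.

CXCVII = 197, so the previous integer is 197 - 1 = 196

CXCVI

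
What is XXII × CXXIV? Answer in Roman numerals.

XXII = 22
CXXIV = 124
22 × 124 = 2728

MMDCCXXVIII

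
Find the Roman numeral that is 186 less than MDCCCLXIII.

MDCCCLXIII = 1863
1863 - 186 = 1677

MDCLXXVII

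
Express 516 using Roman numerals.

Convert 516 to Roman numerals:
  516 contains 1×500 (D)
  16 contains 1×10 (X)
  6 contains 1×5 (V)
  1 contains 1×1 (I)

DXVI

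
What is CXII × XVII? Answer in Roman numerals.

CXII = 112
XVII = 17
112 × 17 = 1904

MCMIV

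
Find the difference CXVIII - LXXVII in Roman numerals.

CXVIII = 118
LXXVII = 77
118 - 77 = 41

XLI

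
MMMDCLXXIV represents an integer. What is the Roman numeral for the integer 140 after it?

MMMDCLXXIV = 3674
3674 + 140 = 3814

MMMDCCCXIV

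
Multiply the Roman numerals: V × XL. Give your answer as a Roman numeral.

V = 5
XL = 40
5 × 40 = 200

CC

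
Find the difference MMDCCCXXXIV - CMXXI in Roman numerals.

MMDCCCXXXIV = 2834
CMXXI = 921
2834 - 921 = 1913

MCMXIII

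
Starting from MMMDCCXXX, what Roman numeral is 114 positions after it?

MMMDCCXXX = 3730
3730 + 114 = 3844

MMMDCCCXLIV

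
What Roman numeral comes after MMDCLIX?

MMDCLIX = 2659, so the next integer is 2659 + 1 = 2660

MMDCLX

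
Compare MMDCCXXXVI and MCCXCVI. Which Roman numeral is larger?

MMDCCXXXVI = 2736
MCCXCVI = 1296
2736 is larger

MMDCCXXXVI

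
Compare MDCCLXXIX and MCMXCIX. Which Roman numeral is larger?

MDCCLXXIX = 1779
MCMXCIX = 1999
1999 is larger

MCMXCIX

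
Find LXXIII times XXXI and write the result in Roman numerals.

LXXIII = 73
XXXI = 31
73 × 31 = 2263

MMCCLXIII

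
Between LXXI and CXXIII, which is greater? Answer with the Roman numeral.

LXXI = 71
CXXIII = 123
123 is larger

CXXIII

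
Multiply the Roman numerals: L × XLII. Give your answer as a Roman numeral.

L = 50
XLII = 42
50 × 42 = 2100

MMC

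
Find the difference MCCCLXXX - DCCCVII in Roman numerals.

MCCCLXXX = 1380
DCCCVII = 807
1380 - 807 = 573

DLXXIII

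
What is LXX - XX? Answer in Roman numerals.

LXX = 70
XX = 20
70 - 20 = 50

L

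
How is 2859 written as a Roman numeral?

Convert 2859 to Roman numerals:
  2859 contains 2×1000 (MM)
  859 contains 1×500 (D)
  359 contains 3×100 (CCC)
  59 contains 1×50 (L)
  9 contains 1×9 (IX)

MMDCCCLIX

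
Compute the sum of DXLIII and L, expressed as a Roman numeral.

DXLIII = 543
L = 50
543 + 50 = 593

DXCIII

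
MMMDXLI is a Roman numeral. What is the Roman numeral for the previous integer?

MMMDXLI = 3541; previous is 3540

MMMDXL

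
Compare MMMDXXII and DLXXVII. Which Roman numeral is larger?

MMMDXXII = 3522
DLXXVII = 577
3522 is larger

MMMDXXII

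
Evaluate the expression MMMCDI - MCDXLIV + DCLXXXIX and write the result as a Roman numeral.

MMMCDI = 3401, MCDXLIV = 1444, DCLXXXIX = 689
3401 - 1444 = 1957
1957 + 689 = 2646

MMDCXLVI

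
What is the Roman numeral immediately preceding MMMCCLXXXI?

MMMCCLXXXI = 3281; previous is 3280

MMMCCLXXX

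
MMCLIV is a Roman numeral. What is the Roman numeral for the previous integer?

MMCLIV = 2154; previous is 2153

MMCLIII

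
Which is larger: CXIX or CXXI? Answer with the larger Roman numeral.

CXIX = 119
CXXI = 121
121 is larger

CXXI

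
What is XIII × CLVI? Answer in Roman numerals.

XIII = 13
CLVI = 156
13 × 156 = 2028

MMXXVIII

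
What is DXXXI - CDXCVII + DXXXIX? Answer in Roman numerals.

DXXXI = 531, CDXCVII = 497, DXXXIX = 539
531 - 497 = 34
34 + 539 = 573

DLXXIII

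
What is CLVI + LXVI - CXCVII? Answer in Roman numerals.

CLVI = 156, LXVI = 66, CXCVII = 197
156 + 66 = 222
222 - 197 = 25

XXV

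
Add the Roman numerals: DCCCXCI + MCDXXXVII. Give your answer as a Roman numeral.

DCCCXCI = 891
MCDXXXVII = 1437
891 + 1437 = 2328

MMCCCXXVIII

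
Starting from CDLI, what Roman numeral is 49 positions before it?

CDLI = 451
451 - 49 = 402

CDII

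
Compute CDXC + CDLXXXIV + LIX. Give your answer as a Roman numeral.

CDXC = 490, CDLXXXIV = 484, LIX = 59
490 + 484 = 974
974 + 59 = 1033

MXXXIII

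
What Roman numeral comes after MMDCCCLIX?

MMDCCCLIX = 2859, so the next integer is 2859 + 1 = 2860

MMDCCCLX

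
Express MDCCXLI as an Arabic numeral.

MDCCXLI: M=1000, D=500, C=100, C=100, XL=40, I=1
1000 + 500 + 100 + 100 + 40 + 1 = 1741

1741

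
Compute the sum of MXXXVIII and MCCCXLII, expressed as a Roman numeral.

MXXXVIII = 1038
MCCCXLII = 1342
1038 + 1342 = 2380

MMCCCLXXX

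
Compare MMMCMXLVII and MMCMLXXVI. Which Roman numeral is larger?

MMMCMXLVII = 3947
MMCMLXXVI = 2976
3947 is larger

MMMCMXLVII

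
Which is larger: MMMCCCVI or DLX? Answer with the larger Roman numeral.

MMMCCCVI = 3306
DLX = 560
3306 is larger

MMMCCCVI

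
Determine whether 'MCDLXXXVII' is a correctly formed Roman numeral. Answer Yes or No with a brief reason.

'MCDLXXXVII': Check the rules: uses only the symbols I, V, X, L, C, D, M; no symbol is repeated more than three times in a row; V, L and D each appear at most once; the only place a smaller symbol precedes a larger one is the allowed subtractive pair CD, the symbol right after such a pair (if any) is smaller than the pair's first symbol, and otherwise the values never increase from left to right. Value: M (1000) + CD (400) + L (50) + X (10) + X (10) + X (10) + V (5) + I (1) + I (1) = 1487. So it is a valid standard Roman numeral.

Yes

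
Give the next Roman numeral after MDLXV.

MDLXV = 1565; next is 1566

MDLXVI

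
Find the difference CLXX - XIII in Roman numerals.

CLXX = 170
XIII = 13
170 - 13 = 157

CLVII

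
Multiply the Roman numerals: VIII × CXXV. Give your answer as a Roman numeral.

VIII = 8
CXXV = 125
8 × 125 = 1000

M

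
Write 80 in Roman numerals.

Convert 80 to Roman numerals:
  80 contains 1×50 (L)
  30 contains 3×10 (XXX)

LXXX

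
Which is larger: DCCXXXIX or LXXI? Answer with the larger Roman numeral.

DCCXXXIX = 739
LXXI = 71
739 is larger

DCCXXXIX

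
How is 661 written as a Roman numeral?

Convert 661 to Roman numerals:
  661 contains 1×500 (D)
  161 contains 1×100 (C)
  61 contains 1×50 (L)
  11 contains 1×10 (X)
  1 contains 1×1 (I)

DCLXI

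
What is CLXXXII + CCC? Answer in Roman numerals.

CLXXXII = 182
CCC = 300
182 + 300 = 482

CDLXXXII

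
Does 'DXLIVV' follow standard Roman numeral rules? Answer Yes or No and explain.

'DXLIVV': V should not appear more than once

No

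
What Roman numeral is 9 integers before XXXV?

XXXV = 35
35 - 9 = 26

XXVI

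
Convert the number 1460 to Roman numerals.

Convert 1460 to Roman numerals:
  1460 contains 1×1000 (M)
  460 contains 1×400 (CD)
  60 contains 1×50 (L)
  10 contains 1×10 (X)

MCDLX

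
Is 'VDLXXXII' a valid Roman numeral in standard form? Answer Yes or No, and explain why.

'VDLXXXII': Invalid subtractive combination: VD

No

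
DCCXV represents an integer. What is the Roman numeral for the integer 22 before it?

DCCXV = 715
715 - 22 = 693

DCXCIII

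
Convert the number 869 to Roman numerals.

Convert 869 to Roman numerals:
  869 contains 1×500 (D)
  369 contains 3×100 (CCC)
  69 contains 1×50 (L)
  19 contains 1×10 (X)
  9 contains 1×9 (IX)

DCCCLXIX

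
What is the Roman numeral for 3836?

Convert 3836 to Roman numerals:
  3836 contains 3×1000 (MMM)
  836 contains 1×500 (D)
  336 contains 3×100 (CCC)
  36 contains 3×10 (XXX)
  6 contains 1×5 (V)
  1 contains 1×1 (I)

MMMDCCCXXXVI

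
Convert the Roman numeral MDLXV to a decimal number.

MDLXV: M=1000, D=500, L=50, X=10, V=5
1000 + 500 + 50 + 10 + 5 = 1565

1565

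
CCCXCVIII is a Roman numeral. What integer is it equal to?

CCCXCVIII: C=100, C=100, C=100, XC=90, V=5, I=1, I=1, I=1
100 + 100 + 100 + 90 + 5 + 1 + 1 + 1 = 398

398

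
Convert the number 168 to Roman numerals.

Convert 168 to Roman numerals:
  168 contains 1×100 (C)
  68 contains 1×50 (L)
  18 contains 1×10 (X)
  8 contains 1×5 (V)
  3 contains 3×1 (III)

CLXVIII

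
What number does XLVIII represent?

XLVIII: XL=40, V=5, I=1, I=1, I=1
40 + 5 + 1 + 1 + 1 = 48

48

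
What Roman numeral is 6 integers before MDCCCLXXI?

MDCCCLXXI = 1871
1871 - 6 = 1865

MDCCCLXV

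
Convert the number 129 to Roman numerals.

Convert 129 to Roman numerals:
  129 contains 1×100 (C)
  29 contains 2×10 (XX)
  9 contains 1×9 (IX)

CXXIX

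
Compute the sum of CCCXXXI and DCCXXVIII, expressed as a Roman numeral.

CCCXXXI = 331
DCCXXVIII = 728
331 + 728 = 1059

MLIX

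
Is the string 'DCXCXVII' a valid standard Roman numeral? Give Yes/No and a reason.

'DCXCXVII': X cannot come right after the subtractive pair XC: once X is subtracted in XC, the next symbol must be smaller than X

No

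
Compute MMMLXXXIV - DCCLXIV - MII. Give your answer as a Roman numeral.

MMMLXXXIV = 3084, DCCLXIV = 764, MII = 1002
3084 - 764 = 2320
2320 - 1002 = 1318

MCCCXVIII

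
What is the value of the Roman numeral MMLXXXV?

MMLXXXV: M=1000, M=1000, L=50, X=10, X=10, X=10, V=5
1000 + 1000 + 50 + 10 + 10 + 10 + 5 = 2085

2085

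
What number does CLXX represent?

CLXX: C=100, L=50, X=10, X=10
100 + 50 + 10 + 10 = 170

170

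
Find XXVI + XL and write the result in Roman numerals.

XXVI = 26
XL = 40
26 + 40 = 66

LXVI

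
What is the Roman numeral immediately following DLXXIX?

DLXXIX = 579, so the next integer is 579 + 1 = 580

DLXXX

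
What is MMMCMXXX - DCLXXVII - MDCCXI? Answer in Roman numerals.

MMMCMXXX = 3930, DCLXXVII = 677, MDCCXI = 1711
3930 - 677 = 3253
3253 - 1711 = 1542

MDXLII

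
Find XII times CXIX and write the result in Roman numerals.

XII = 12
CXIX = 119
12 × 119 = 1428

MCDXXVIII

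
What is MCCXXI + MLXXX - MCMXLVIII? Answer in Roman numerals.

MCCXXI = 1221, MLXXX = 1080, MCMXLVIII = 1948
1221 + 1080 = 2301
2301 - 1948 = 353

CCCLIII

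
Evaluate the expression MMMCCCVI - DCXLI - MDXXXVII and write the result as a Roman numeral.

MMMCCCVI = 3306, DCXLI = 641, MDXXXVII = 1537
3306 - 641 = 2665
2665 - 1537 = 1128

MCXXVIII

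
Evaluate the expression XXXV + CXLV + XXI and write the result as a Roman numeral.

XXXV = 35, CXLV = 145, XXI = 21
35 + 145 = 180
180 + 21 = 201

CCI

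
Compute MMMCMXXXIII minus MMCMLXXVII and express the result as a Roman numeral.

MMMCMXXXIII = 3933
MMCMLXXVII = 2977
3933 - 2977 = 956

CMLVI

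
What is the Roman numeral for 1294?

Convert 1294 to Roman numerals:
  1294 contains 1×1000 (M)
  294 contains 2×100 (CC)
  94 contains 1×90 (XC)
  4 contains 1×4 (IV)

MCCXCIV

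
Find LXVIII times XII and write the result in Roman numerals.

LXVIII = 68
XII = 12
68 × 12 = 816

DCCCXVI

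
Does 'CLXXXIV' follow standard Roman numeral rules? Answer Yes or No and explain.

'CLXXXIV': Check the rules: uses only the symbols I, V, X, L, C, D, M; no symbol is repeated more than three times in a row; V, L and D each appear at most once; the only place a smaller symbol precedes a larger one is the allowed subtractive pair IV, the symbol right after such a pair (if any) is smaller than the pair's first symbol, and otherwise the values never increase from left to right. Value: C (100) + L (50) + X (10) + X (10) + X (10) + IV (4) = 184. So it is a valid standard Roman numeral.

Yes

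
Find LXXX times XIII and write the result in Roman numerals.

LXXX = 80
XIII = 13
80 × 13 = 1040

MXL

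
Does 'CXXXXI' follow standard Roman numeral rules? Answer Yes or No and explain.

'CXXXXI': More than 3 consecutive X's

No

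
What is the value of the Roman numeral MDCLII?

MDCLII: M=1000, D=500, C=100, L=50, I=1, I=1
1000 + 500 + 100 + 50 + 1 + 1 = 1652

1652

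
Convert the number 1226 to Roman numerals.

Convert 1226 to Roman numerals:
  1226 contains 1×1000 (M)
  226 contains 2×100 (CC)
  26 contains 2×10 (XX)
  6 contains 1×5 (V)
  1 contains 1×1 (I)

MCCXXVI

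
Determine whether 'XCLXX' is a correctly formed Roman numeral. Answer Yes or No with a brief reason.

'XCLXX': X (position 1) comes before the larger symbol L (position 3) without being directly in front of it as a subtractive pair; apart from IV, IX, XL, XC, CD and CM, symbols must go from largest to smallest

No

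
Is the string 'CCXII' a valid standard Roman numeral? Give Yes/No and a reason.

'CCXII': Check the rules: uses only the symbols I, V, X, L, C, D, M; no symbol is repeated more than three times in a row; V, L and D each appear at most once; no smaller symbol precedes a larger one (values never increase from left to right). Value: C (100) + C (100) + X (10) + I (1) + I (1) = 212. So it is a valid standard Roman numeral.

Yes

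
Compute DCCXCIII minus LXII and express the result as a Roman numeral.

DCCXCIII = 793
LXII = 62
793 - 62 = 731

DCCXXXI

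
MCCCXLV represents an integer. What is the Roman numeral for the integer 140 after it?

MCCCXLV = 1345
1345 + 140 = 1485

MCDLXXXV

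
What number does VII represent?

VII: V=5, I=1, I=1
5 + 1 + 1 = 7

7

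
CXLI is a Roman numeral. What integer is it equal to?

CXLI: C=100, XL=40, I=1
100 + 40 + 1 = 141

141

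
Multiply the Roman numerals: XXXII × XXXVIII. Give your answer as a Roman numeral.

XXXII = 32
XXXVIII = 38
32 × 38 = 1216

MCCXVI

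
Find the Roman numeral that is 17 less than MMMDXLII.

MMMDXLII = 3542
3542 - 17 = 3525

MMMDXXV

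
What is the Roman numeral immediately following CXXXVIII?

CXXXVIII = 138, so the next integer is 138 + 1 = 139

CXXXIX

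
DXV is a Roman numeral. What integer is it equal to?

DXV: D=500, X=10, V=5
500 + 10 + 5 = 515

515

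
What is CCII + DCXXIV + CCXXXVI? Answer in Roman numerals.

CCII = 202, DCXXIV = 624, CCXXXVI = 236
202 + 624 = 826
826 + 236 = 1062

MLXII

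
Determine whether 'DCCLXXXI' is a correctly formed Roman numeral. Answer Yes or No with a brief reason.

'DCCLXXXI': Check the rules: uses only the symbols I, V, X, L, C, D, M; no symbol is repeated more than three times in a row; V, L and D each appear at most once; no smaller symbol precedes a larger one (values never increase from left to right). Value: D (500) + C (100) + C (100) + L (50) + X (10) + X (10) + X (10) + I (1) = 781. So it is a valid standard Roman numeral.

Yes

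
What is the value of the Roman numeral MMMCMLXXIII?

MMMCMLXXIII: M=1000, M=1000, M=1000, CM=900, L=50, X=10, X=10, I=1, I=1, I=1
1000 + 1000 + 1000 + 900 + 50 + 10 + 10 + 1 + 1 + 1 = 3973

3973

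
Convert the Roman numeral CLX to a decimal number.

CLX: C=100, L=50, X=10
100 + 50 + 10 = 160

160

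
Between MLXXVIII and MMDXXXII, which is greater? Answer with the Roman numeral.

MLXXVIII = 1078
MMDXXXII = 2532
2532 is larger

MMDXXXII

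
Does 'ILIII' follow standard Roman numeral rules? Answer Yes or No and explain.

'ILIII': Invalid subtractive combination: IL

No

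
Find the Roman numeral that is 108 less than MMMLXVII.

MMMLXVII = 3067
3067 - 108 = 2959

MMCMLIX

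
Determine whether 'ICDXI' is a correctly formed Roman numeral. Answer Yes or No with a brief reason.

'ICDXI': Invalid subtractive combination: IC

No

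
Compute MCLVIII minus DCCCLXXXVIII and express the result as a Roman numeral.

MCLVIII = 1158
DCCCLXXXVIII = 888
1158 - 888 = 270

CCLXX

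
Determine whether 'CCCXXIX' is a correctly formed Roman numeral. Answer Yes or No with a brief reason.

'CCCXXIX': Check the rules: uses only the symbols I, V, X, L, C, D, M; no symbol is repeated more than three times in a row; V, L and D each appear at most once; the only place a smaller symbol precedes a larger one is the allowed subtractive pair IX, the symbol right after such a pair (if any) is smaller than the pair's first symbol, and otherwise the values never increase from left to right. Value: C (100) + C (100) + C (100) + X (10) + X (10) + IX (9) = 329. So it is a valid standard Roman numeral.

Yes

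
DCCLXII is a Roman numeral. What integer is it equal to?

DCCLXII: D=500, C=100, C=100, L=50, X=10, I=1, I=1
500 + 100 + 100 + 50 + 10 + 1 + 1 = 762

762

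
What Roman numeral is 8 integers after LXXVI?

LXXVI = 76
76 + 8 = 84

LXXXIV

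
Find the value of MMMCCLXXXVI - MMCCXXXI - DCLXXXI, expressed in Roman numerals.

MMMCCLXXXVI = 3286, MMCCXXXI = 2231, DCLXXXI = 681
3286 - 2231 = 1055
1055 - 681 = 374

CCCLXXIV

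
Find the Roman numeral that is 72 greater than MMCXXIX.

MMCXXIX = 2129
2129 + 72 = 2201

MMCCI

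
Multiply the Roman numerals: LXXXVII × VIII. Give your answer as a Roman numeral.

LXXXVII = 87
VIII = 8
87 × 8 = 696

DCXCVI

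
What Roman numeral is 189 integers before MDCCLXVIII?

MDCCLXVIII = 1768
1768 - 189 = 1579

MDLXXIX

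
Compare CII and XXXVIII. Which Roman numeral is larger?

CII = 102
XXXVIII = 38
102 is larger

CII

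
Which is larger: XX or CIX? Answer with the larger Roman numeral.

XX = 20
CIX = 109
109 is larger

CIX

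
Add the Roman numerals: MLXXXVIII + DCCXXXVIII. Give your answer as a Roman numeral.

MLXXXVIII = 1088
DCCXXXVIII = 738
1088 + 738 = 1826

MDCCCXXVI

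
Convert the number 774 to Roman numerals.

Convert 774 to Roman numerals:
  774 contains 1×500 (D)
  274 contains 2×100 (CC)
  74 contains 1×50 (L)
  24 contains 2×10 (XX)
  4 contains 1×4 (IV)

DCCLXXIV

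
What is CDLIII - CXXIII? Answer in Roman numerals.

CDLIII = 453
CXXIII = 123
453 - 123 = 330

CCCXXX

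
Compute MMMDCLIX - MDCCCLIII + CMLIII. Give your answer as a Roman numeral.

MMMDCLIX = 3659, MDCCCLIII = 1853, CMLIII = 953
3659 - 1853 = 1806
1806 + 953 = 2759

MMDCCLIX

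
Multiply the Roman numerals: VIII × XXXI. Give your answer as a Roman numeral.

VIII = 8
XXXI = 31
8 × 31 = 248

CCXLVIII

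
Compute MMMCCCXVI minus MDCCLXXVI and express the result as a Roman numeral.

MMMCCCXVI = 3316
MDCCLXXVI = 1776
3316 - 1776 = 1540

MDXL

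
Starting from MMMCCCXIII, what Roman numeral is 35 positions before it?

MMMCCCXIII = 3313
3313 - 35 = 3278

MMMCCLXXVIII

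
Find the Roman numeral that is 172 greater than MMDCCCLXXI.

MMDCCCLXXI = 2871
2871 + 172 = 3043

MMMXLIII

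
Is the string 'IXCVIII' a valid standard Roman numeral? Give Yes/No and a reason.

'IXCVIII': I (position 1) comes before the larger symbol C (position 3) without being directly in front of it as a subtractive pair; apart from IV, IX, XL, XC, CD and CM, symbols must go from largest to smallest

No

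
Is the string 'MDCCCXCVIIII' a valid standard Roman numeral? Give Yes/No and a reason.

'MDCCCXCVIIII': More than 3 consecutive I's

No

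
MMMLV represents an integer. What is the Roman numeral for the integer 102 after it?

MMMLV = 3055
3055 + 102 = 3157

MMMCLVII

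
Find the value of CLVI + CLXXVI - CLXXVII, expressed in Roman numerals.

CLVI = 156, CLXXVI = 176, CLXXVII = 177
156 + 176 = 332
332 - 177 = 155

CLV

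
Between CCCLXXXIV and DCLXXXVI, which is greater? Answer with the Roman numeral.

CCCLXXXIV = 384
DCLXXXVI = 686
686 is larger

DCLXXXVI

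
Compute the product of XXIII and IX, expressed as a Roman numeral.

XXIII = 23
IX = 9
23 × 9 = 207

CCVII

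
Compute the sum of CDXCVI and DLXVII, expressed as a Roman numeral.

CDXCVI = 496
DLXVII = 567
496 + 567 = 1063

MLXIII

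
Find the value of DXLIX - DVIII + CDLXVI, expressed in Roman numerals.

DXLIX = 549, DVIII = 508, CDLXVI = 466
549 - 508 = 41
41 + 466 = 507

DVII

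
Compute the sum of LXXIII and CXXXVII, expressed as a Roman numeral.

LXXIII = 73
CXXXVII = 137
73 + 137 = 210

CCX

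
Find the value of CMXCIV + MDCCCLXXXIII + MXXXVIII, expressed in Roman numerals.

CMXCIV = 994, MDCCCLXXXIII = 1883, MXXXVIII = 1038
994 + 1883 = 2877
2877 + 1038 = 3915

MMMCMXV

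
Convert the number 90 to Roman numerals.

Convert 90 to Roman numerals:
  90 contains 1×90 (XC)

XC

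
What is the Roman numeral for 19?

Convert 19 to Roman numerals:
  19 contains 1×10 (X)
  9 contains 1×9 (IX)

XIX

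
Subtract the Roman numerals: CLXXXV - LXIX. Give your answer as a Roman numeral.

CLXXXV = 185
LXIX = 69
185 - 69 = 116

CXVI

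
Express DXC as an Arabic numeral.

DXC: D=500, XC=90
500 + 90 = 590

590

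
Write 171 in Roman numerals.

Convert 171 to Roman numerals:
  171 contains 1×100 (C)
  71 contains 1×50 (L)
  21 contains 2×10 (XX)
  1 contains 1×1 (I)

CLXXI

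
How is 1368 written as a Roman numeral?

Convert 1368 to Roman numerals:
  1368 contains 1×1000 (M)
  368 contains 3×100 (CCC)
  68 contains 1×50 (L)
  18 contains 1×10 (X)
  8 contains 1×5 (V)
  3 contains 3×1 (III)

MCCCLXVIII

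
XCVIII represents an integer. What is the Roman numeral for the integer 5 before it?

XCVIII = 98
98 - 5 = 93

XCIII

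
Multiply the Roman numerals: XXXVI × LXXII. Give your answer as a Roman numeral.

XXXVI = 36
LXXII = 72
36 × 72 = 2592

MMDXCII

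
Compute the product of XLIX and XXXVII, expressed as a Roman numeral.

XLIX = 49
XXXVII = 37
49 × 37 = 1813

MDCCCXIII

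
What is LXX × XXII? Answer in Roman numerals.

LXX = 70
XXII = 22
70 × 22 = 1540

MDXL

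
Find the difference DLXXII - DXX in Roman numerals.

DLXXII = 572
DXX = 520
572 - 520 = 52

LII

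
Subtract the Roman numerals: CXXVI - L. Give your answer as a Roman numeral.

CXXVI = 126
L = 50
126 - 50 = 76

LXXVI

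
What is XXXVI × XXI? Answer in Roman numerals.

XXXVI = 36
XXI = 21
36 × 21 = 756

DCCLVI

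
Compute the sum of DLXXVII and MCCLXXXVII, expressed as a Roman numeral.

DLXXVII = 577
MCCLXXXVII = 1287
577 + 1287 = 1864

MDCCCLXIV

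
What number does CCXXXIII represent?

CCXXXIII: C=100, C=100, X=10, X=10, X=10, I=1, I=1, I=1
100 + 100 + 10 + 10 + 10 + 1 + 1 + 1 = 233

233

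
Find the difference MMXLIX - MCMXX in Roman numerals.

MMXLIX = 2049
MCMXX = 1920
2049 - 1920 = 129

CXXIX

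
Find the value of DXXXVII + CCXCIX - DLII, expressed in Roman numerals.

DXXXVII = 537, CCXCIX = 299, DLII = 552
537 + 299 = 836
836 - 552 = 284

CCLXXXIV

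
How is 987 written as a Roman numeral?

Convert 987 to Roman numerals:
  987 contains 1×900 (CM)
  87 contains 1×50 (L)
  37 contains 3×10 (XXX)
  7 contains 1×5 (V)
  2 contains 2×1 (II)

CMLXXXVII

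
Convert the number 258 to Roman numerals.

Convert 258 to Roman numerals:
  258 contains 2×100 (CC)
  58 contains 1×50 (L)
  8 contains 1×5 (V)
  3 contains 3×1 (III)

CCLVIII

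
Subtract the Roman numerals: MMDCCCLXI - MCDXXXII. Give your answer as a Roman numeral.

MMDCCCLXI = 2861
MCDXXXII = 1432
2861 - 1432 = 1429

MCDXXIX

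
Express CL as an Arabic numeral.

CL: C=100, L=50
100 + 50 = 150

150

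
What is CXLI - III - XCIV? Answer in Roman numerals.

CXLI = 141, III = 3, XCIV = 94
141 - 3 = 138
138 - 94 = 44

XLIV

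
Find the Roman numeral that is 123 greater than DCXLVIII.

DCXLVIII = 648
648 + 123 = 771

DCCLXXI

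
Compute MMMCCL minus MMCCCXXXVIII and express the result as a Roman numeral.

MMMCCL = 3250
MMCCCXXXVIII = 2338
3250 - 2338 = 912

CMXII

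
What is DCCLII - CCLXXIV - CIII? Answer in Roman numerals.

DCCLII = 752, CCLXXIV = 274, CIII = 103
752 - 274 = 478
478 - 103 = 375

CCCLXXV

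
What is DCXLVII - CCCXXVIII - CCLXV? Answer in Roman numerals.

DCXLVII = 647, CCCXXVIII = 328, CCLXV = 265
647 - 328 = 319
319 - 265 = 54

LIV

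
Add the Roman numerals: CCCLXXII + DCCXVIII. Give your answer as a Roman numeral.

CCCLXXII = 372
DCCXVIII = 718
372 + 718 = 1090

MXC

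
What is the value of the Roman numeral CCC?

CCC: C=100, C=100, C=100
100 + 100 + 100 = 300

300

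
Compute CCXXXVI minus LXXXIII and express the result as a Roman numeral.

CCXXXVI = 236
LXXXIII = 83
236 - 83 = 153

CLIII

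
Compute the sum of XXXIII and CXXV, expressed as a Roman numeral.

XXXIII = 33
CXXV = 125
33 + 125 = 158

CLVIII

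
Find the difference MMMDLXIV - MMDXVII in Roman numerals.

MMMDLXIV = 3564
MMDXVII = 2517
3564 - 2517 = 1047

MXLVII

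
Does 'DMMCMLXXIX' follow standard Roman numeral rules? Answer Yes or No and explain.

'DMMCMLXXIX': Invalid subtractive combination: DM

No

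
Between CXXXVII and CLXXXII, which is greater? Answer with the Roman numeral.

CXXXVII = 137
CLXXXII = 182
182 is larger

CLXXXII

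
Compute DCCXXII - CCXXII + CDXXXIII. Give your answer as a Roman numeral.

DCCXXII = 722, CCXXII = 222, CDXXXIII = 433
722 - 222 = 500
500 + 433 = 933

CMXXXIII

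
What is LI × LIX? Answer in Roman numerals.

LI = 51
LIX = 59
51 × 59 = 3009

MMMIX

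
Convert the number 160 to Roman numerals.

Convert 160 to Roman numerals:
  160 contains 1×100 (C)
  60 contains 1×50 (L)
  10 contains 1×10 (X)

CLX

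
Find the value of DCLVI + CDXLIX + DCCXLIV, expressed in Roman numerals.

DCLVI = 656, CDXLIX = 449, DCCXLIV = 744
656 + 449 = 1105
1105 + 744 = 1849

MDCCCXLIX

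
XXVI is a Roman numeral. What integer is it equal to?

XXVI: X=10, X=10, V=5, I=1
10 + 10 + 5 + 1 = 26

26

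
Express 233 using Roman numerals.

Convert 233 to Roman numerals:
  233 contains 2×100 (CC)
  33 contains 3×10 (XXX)
  3 contains 3×1 (III)

CCXXXIII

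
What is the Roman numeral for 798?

Convert 798 to Roman numerals:
  798 contains 1×500 (D)
  298 contains 2×100 (CC)
  98 contains 1×90 (XC)
  8 contains 1×5 (V)
  3 contains 3×1 (III)

DCCXCVIII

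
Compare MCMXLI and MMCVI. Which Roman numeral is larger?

MCMXLI = 1941
MMCVI = 2106
2106 is larger

MMCVI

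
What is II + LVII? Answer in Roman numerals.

II = 2
LVII = 57
2 + 57 = 59

LIX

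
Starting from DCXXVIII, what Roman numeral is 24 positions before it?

DCXXVIII = 628
628 - 24 = 604

DCIV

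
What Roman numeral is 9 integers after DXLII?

DXLII = 542
542 + 9 = 551

DLI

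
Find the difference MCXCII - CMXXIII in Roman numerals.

MCXCII = 1192
CMXXIII = 923
1192 - 923 = 269

CCLXIX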